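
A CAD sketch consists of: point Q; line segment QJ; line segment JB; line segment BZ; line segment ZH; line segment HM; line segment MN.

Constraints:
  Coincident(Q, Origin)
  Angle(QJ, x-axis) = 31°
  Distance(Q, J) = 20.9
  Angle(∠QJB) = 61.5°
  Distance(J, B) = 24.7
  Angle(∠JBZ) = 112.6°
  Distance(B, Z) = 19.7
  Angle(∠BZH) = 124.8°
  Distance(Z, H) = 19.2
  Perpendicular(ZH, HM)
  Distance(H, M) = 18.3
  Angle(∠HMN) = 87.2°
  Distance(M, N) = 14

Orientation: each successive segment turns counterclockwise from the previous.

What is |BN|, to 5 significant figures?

16.523

Q is at the origin; QJ runs at 31.0° with length 20.9, so J = (17.915, 10.764). ∠QJB = 61.5° gives JB at 149.50° from the x-axis; with |JB| = 24.7, B = (-3.3674, 23.300). ∠JBZ = 112.6° gives BZ at -143.10° from the x-axis; with |BZ| = 19.7, Z = (-19.121, 11.472). ∠BZH = 124.8° gives ZH at -87.900° from the x-axis; with |ZH| = 19.2, H = (-18.418, -7.7149). ZH ⟂ HM, so HM runs at 2.1000°; with |HM| = 18.3, M = (-0.12996, -7.0443). ∠HMN = 87.2° gives MN at 94.900° from the x-axis; with |MN| = 14.0, N = (-1.3258, 6.9045). Then |BN| = |N − B| = 16.523.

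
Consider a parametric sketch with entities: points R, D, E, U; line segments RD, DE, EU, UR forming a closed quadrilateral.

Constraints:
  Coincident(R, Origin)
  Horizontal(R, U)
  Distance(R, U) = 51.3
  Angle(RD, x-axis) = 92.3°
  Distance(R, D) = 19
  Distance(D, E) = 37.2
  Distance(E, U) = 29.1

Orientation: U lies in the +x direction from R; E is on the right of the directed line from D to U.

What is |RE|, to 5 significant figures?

25.337

Checks: |DE| = 37.20 ✓; |EU| = 29.10 ✓.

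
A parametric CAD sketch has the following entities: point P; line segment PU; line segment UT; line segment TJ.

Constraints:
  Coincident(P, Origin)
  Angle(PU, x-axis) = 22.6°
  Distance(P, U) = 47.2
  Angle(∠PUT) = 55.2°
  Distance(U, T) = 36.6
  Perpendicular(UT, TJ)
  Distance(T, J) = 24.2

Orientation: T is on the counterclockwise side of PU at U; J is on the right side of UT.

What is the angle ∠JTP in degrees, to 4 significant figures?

166.0°

P is at the origin; PU runs at 22.6° with length 47.2, so U = 47.2·(cos 22.6°, sin 22.6°) = (43.58, 18.14). ∠PUT = 55.2°, so UT runs at 22.6° + (180° − 55.2°) = 147.4° from the x-axis; with |UT| = 36.6, T = U + 36.6·(cos 147.4°, sin 147.4°) = (12.74, 37.86). UT ⟂ TJ; with |TJ| = 24.2 on the right of UT, J = T + 24.2·(0.5388, 0.8425) = (25.78, 58.25). Then cos ∠JTP = TJ·TP / (|TJ||TP|), giving 166.0°.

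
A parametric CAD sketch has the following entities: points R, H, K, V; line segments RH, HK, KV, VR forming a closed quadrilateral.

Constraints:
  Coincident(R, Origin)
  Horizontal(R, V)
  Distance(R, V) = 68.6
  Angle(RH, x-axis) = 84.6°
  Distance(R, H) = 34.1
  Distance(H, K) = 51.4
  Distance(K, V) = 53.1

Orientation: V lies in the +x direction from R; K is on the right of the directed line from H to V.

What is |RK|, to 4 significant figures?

23.48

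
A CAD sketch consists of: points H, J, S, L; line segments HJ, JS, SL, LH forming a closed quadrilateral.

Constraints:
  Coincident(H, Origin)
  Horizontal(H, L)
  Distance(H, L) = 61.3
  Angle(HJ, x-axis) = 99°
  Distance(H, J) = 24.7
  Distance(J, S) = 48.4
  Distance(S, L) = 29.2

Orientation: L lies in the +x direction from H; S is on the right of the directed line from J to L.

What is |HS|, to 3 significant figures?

33.7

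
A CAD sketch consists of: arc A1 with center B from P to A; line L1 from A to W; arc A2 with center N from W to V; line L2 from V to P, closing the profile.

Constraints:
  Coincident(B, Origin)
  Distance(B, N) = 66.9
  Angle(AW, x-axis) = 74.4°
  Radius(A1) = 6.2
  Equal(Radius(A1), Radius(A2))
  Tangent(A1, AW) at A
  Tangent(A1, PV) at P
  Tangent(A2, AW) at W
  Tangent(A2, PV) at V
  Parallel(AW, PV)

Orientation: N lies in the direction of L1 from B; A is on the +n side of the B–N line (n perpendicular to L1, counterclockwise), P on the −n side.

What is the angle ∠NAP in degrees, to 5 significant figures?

84.705°

The slot axis is L1's direction at 74.4°, so u = (cos 74.4°, sin 74.4°) = (0.26892, 0.96316) and n = (−sin 74.4°, cos 74.4°) = (-0.96316, 0.26892). B is at the origin and N lies 66.9 along u from B, so N = 66.9·u = (17.991, 64.436). Tangency of A1 to both parallel lines with radius 6.2 puts A and P at B ± 6.2·n: A = (-5.9716, 1.6673), P = (5.9716, -1.6673). Then cos ∠NAP = AN·AP / (|AN||AP|), giving 84.705°.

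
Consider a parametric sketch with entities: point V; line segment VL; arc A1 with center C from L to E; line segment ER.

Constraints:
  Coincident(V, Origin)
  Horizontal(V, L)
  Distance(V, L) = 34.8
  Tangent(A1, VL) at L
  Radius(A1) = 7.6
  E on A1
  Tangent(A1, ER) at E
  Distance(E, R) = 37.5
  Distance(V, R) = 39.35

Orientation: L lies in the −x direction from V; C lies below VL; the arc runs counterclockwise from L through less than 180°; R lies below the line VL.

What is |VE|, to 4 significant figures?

41.93

Checks: |CL| = 7.600 ✓; |CE| = 7.600 ✓; ∠(CE, ER) = 90.00° ✓; |ER| = 37.50 ✓; |VR| = 39.35 ✓.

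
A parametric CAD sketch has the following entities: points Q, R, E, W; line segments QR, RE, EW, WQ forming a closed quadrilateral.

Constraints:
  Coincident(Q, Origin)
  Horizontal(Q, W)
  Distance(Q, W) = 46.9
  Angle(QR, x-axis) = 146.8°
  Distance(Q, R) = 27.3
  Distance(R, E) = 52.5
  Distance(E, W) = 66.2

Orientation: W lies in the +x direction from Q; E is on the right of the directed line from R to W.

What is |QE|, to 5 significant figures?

36.747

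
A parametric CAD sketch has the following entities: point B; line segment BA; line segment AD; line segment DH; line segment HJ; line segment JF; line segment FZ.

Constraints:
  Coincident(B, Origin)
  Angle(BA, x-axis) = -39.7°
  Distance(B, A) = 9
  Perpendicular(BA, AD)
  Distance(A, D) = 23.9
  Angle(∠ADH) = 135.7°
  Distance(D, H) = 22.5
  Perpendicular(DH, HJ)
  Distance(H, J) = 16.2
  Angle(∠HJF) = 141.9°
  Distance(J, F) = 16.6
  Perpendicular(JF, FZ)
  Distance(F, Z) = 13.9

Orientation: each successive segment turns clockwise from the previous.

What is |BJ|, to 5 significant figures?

34.033

B is at the origin; BA runs at -39.7° with length 9.0, so A = (6.9246, -5.7489). BA ⟂ AD, so AD runs at -129.70°; with |AD| = 23.9, D = (-8.3420, -24.138). ∠ADH = 135.7° gives DH at -174.00° from the x-axis; with |DH| = 22.5, H = (-30.719, -26.489). The perpendicularity gives HJ at right angles to DH, so HJ runs at 96.000°; with |HJ| = 16.2, J = (-32.412, -10.378). Then |BJ| = |J − B| = 34.033.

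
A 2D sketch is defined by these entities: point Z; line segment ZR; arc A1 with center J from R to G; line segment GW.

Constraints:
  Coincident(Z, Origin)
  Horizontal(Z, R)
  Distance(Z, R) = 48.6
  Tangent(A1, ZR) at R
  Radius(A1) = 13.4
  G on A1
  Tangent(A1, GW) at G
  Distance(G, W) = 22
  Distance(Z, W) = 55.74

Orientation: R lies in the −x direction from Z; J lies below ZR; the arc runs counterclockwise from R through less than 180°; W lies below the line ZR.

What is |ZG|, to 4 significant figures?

62.03

Checks: |JG| = 13.40 ✓; ∠(JG, GW) = 90.00° ✓; |GW| = 22.00 ✓; |ZW| = 55.74 ✓.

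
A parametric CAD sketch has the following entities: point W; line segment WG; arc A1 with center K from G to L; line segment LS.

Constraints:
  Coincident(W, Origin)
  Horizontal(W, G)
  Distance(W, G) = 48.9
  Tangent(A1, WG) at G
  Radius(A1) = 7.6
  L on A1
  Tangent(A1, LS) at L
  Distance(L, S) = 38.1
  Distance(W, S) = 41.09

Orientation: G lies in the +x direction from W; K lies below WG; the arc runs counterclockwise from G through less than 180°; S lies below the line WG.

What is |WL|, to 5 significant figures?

42.714

W is at the origin; W and G share the same y with |WG| = 48.9 and G on the +x side, so G = (48.900, 0.0000). Since A1 is tangent to WG there, KG ⟂ WG, so K = G + (0, -7.6) = (48.900, -7.6000). Since KL ⟂ LS (tangency), |KS| = √(7.6² + 38.1²) = 38.851 regardless of where L sits on A1. So S lies on both circle(W, 41.09) and circle(K, 38.851); the below-WG intersection is S = (21.421, -35.064). L is the foot of the tangent from S: L = (42.580, -3.3795).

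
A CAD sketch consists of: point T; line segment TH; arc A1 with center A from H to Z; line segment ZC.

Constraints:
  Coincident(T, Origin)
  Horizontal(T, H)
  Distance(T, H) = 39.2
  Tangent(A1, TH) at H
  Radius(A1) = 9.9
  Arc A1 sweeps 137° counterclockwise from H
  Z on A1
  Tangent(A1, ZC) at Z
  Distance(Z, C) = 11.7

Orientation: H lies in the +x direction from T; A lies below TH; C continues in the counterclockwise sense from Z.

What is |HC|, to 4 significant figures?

25.18

T is at the origin; T and H share the same y with |TH| = 39.2 and H on the +x side, so H = (39.20, 0.000). Tangency of A1 to TH means the radius AH is perpendicular to TH, so A = H + (0, -9.9) = (39.20, -9.900). On A1, H sits at bearing 90° from A; a 137° counterclockwise sweep puts Z at bearing 227°, so Z = A + 9.9·(cos 227°, sin 227°) = (32.45, -17.14). A1 meets ZC tangentially, so AZ is at right angles to ZC, so ZC runs along (−sin 227°, cos 227°); with |ZC| = 11.7, C = (41.01, -25.12). Then |HC| = |C − H| = 25.18.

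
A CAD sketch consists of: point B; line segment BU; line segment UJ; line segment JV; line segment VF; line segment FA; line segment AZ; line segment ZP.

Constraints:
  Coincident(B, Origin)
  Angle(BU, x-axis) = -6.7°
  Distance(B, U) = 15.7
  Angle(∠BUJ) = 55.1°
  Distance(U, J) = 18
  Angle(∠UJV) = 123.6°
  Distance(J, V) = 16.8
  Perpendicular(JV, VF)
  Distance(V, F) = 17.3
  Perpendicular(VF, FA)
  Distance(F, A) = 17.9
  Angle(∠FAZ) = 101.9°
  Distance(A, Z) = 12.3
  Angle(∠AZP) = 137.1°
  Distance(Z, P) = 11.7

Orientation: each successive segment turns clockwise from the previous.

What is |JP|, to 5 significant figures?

5.3302

∠FAZ = 101.9° gives AZ at -86.100° from the x-axis; with |AZ| = 12.3, Z = (7.9757, -10.585). ∠AZP = 137.1° gives ZP at -129.00° from the x-axis; with |ZP| = 11.7, P = (0.61264, -19.678). Then |JP| = |P − J| = 5.3302.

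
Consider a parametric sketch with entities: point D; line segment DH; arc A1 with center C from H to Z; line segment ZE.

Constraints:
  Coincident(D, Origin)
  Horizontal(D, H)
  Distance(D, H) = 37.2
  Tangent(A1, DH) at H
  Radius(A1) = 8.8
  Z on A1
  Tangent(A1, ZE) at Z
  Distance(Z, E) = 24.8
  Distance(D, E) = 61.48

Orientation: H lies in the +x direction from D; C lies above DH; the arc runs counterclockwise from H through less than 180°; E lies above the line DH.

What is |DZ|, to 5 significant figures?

45.760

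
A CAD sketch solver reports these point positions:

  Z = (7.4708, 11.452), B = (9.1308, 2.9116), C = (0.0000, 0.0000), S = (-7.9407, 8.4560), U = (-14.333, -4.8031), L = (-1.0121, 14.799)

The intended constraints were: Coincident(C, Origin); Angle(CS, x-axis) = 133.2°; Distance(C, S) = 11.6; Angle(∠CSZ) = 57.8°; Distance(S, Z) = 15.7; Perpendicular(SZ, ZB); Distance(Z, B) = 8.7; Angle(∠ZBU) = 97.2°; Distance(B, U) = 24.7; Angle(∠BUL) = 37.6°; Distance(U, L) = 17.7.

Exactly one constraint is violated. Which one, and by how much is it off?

Distance(U, L) = 17.7 — off by 6.00.

C = (0.00, 0.00) ✓; CS at 133.2° ✓; |CS| = 11.60 ✓; ∠CSZ = 57.80° ✓; |SZ| = 15.70 ✓; ∠(SZ, ZB) = 90.00° ✓; |ZB| = 8.700 ✓; ∠ZBU = 97.20° ✓; |BU| = 24.70 ✓; ∠BUL = 37.60° ✓; |UL| = 23.70 ✗.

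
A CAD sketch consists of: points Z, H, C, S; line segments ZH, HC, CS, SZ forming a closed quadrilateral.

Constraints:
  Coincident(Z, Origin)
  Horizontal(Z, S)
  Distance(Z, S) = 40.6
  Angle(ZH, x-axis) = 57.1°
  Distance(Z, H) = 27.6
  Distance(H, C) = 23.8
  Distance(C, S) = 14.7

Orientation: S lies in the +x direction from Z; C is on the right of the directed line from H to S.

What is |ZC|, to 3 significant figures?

26.1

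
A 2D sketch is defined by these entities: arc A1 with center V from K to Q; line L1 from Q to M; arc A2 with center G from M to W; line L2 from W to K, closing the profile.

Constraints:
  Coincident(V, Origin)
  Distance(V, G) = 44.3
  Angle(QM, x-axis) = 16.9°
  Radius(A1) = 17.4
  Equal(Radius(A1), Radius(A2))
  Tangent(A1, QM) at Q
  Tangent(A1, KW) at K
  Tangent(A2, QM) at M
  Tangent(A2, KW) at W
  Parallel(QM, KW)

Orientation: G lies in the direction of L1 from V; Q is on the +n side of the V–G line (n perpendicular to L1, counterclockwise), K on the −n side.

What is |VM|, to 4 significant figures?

47.59

The slot axis is L1's direction at 16.9°, so u = (cos 16.9°, sin 16.9°) = (0.9568, 0.2907) and n = (−sin 16.9°, cos 16.9°) = (-0.2907, 0.9568). V is at the origin and G lies 44.3 along u from V, so G = 44.3·u = (42.39, 12.88). Tangency of A1 to both parallel lines with radius 17.4 puts Q and K at V ± 17.4·n: Q = (-5.058, 16.65), K = (5.058, -16.65). Equal radii place M and W the same way about G: M = G + 17.4·n = (37.33, 29.53), W = G − 17.4·n = (47.45, -3.770). Then |VM| = |M − V| = 47.59.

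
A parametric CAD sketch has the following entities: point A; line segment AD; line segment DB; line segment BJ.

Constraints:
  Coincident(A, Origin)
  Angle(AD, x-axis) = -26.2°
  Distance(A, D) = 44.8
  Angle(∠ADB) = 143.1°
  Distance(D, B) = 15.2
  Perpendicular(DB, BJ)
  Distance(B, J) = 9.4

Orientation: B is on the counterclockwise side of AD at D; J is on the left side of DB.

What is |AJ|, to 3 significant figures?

53.9

∠ADB = 143.1°, so DB runs at -26.2° + (180° − 143.1°) = 10.7° from the x-axis; with |DB| = 15.2, B = D + 15.2·(cos 10.7°, sin 10.7°) = (55.1, -17.0). DB ⟂ BJ; with |BJ| = 9.4 on the left of DB, J = B + 9.4·(-0.186, 0.983) = (53.4, -7.72). Then |AJ| = |J − A| = 53.9.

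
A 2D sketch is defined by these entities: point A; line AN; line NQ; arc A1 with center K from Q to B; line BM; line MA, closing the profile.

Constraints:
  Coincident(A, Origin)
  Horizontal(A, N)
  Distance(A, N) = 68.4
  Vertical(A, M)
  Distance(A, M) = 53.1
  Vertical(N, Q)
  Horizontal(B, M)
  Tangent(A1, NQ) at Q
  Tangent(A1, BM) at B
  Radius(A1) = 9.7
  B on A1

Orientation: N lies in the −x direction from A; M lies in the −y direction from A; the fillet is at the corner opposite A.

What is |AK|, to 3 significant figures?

73.0

AM is vertical with |AM| = 53.1 and M on the −y side, so M = (0.00, -53.1). The virtual corner opposite A is at (-68.4, -53.1). Since A1 is tangent to NQ there, KQ ⟂ NQ and A1 meets BM tangentially, so KB is at right angles to BM, with radius 9.7, so the center K sits 9.7 in from both sides at K = (-58.7, -43.4). Then |AK| = |K − A| = 73.0.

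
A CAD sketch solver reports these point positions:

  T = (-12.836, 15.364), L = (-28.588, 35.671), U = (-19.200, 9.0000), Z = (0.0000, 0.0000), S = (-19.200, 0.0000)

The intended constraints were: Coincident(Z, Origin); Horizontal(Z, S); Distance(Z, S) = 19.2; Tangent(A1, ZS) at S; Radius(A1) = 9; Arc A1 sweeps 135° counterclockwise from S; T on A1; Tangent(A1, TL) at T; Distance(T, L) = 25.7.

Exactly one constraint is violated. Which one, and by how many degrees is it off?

Tangent(A1, TL) at T — off by 7.20°.

Z = (0.00, 0.00) ✓; Z.y = 0.00, S.y = 0.00 ✓; |ZS| = 19.20 ✓; ∠(US, SZ) = 90.00° ✓; |US| = 9.000 ✓; bearing(U→T) − bearing(U→S) = 135.0° ✓; |UT| = 9.000 ✓; ∠(UT, TL) = 97.20° ✗; |TL| = 25.70 ✓.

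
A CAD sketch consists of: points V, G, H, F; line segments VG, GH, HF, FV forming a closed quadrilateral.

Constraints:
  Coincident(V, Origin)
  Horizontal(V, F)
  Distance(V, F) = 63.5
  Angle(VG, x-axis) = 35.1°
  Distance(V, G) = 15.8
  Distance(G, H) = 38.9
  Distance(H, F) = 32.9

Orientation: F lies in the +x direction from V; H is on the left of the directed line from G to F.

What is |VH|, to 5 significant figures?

54.649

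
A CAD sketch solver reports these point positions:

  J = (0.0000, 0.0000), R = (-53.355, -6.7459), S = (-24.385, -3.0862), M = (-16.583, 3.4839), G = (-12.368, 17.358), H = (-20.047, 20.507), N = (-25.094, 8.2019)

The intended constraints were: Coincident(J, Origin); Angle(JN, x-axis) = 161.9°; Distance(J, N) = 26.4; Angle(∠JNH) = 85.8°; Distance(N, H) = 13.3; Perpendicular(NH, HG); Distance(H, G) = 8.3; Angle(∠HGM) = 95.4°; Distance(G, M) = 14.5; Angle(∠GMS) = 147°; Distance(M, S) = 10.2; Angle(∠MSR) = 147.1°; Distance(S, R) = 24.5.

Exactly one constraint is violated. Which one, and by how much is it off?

Distance(S, R) = 24.5 — off by 4.70.

J = (0.00, 0.00) ✓; JN at 161.9° ✓; |JN| = 26.40 ✓; ∠JNH = 85.80° ✓; |NH| = 13.30 ✓; ∠(NH, HG) = 90.00° ✓; |HG| = 8.300 ✓; ∠HGM = 95.40° ✓; |GM| = 14.50 ✓; ∠GMS = 147.0° ✓; |MS| = 10.20 ✓; ∠MSR = 147.1° ✓; |SR| = 29.20 ✗.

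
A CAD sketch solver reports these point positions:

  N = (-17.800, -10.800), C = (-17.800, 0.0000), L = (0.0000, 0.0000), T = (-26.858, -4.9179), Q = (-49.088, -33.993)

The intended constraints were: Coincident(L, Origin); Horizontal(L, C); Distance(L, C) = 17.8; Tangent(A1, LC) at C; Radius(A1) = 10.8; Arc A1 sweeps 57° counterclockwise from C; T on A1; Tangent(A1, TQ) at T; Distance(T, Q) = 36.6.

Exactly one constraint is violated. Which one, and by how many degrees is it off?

Tangent(A1, TQ) at T — off by 4.40°.

L = (0.00, 0.00) ✓; L.y = 0.00, C.y = 0.00 ✓; |LC| = 17.80 ✓; ∠(NC, CL) = 90.00° ✓; |NC| = 10.80 ✓; bearing(N→T) − bearing(N→C) = 57.00° ✓; |NT| = 10.80 ✓; ∠(NT, TQ) = 94.40° ✗; |TQ| = 36.60 ✓.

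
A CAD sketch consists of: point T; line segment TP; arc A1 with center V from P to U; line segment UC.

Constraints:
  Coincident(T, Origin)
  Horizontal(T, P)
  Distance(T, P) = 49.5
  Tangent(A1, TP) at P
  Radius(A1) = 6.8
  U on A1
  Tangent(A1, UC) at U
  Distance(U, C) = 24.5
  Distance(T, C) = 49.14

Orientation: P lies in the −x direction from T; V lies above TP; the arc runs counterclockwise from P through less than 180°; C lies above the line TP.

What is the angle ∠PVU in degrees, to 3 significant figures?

81.0°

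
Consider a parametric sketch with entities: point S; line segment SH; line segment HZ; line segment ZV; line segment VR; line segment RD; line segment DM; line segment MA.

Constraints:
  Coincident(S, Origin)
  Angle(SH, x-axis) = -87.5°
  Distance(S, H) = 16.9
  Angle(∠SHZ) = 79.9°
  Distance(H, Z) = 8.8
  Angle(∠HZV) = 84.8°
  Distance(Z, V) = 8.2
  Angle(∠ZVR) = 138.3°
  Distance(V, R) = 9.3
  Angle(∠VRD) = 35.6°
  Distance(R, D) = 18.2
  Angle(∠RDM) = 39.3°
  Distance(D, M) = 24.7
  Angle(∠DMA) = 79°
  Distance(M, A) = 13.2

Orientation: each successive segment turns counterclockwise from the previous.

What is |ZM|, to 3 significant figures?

20.0

∠VRD = 35.6° gives RD at -66.1° from the x-axis; with |RD| = 18.2, D = (6.18, -19.1). ∠RDM = 39.3° gives DM at 74.6° from the x-axis; with |DM| = 24.7, M = (12.7, 4.74). Then |ZM| = |M − Z| = 20.0.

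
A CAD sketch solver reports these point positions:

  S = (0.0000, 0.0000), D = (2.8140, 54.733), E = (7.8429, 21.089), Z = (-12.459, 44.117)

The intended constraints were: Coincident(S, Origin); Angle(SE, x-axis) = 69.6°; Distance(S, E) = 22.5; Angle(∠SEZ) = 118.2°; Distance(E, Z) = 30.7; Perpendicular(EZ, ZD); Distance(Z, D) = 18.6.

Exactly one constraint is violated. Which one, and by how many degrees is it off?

Perpendicular(EZ, ZD) — off by 6.60°.

S = (0.00, 0.00) ✓; SE at 69.60° ✓; |SE| = 22.50 ✓; ∠SEZ = 118.2° ✓; |EZ| = 30.70 ✓; ∠(EZ, ZD) = 96.60° ✗; |ZD| = 18.60 ✓.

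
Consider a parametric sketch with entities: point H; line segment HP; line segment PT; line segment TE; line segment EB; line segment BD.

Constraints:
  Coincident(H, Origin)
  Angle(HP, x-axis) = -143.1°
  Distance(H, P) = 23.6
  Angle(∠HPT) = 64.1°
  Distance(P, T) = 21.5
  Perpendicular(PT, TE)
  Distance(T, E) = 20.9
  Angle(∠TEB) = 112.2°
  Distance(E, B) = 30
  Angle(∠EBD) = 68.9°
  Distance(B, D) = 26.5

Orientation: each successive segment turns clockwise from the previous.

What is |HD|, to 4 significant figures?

23.07

∠TEB = 112.2° gives EB at -56.80° from the x-axis; with |EB| = 30.0, B = (13.97, -14.18). ∠EBD = 68.9° gives BD at -167.9° from the x-axis; with |BD| = 26.5, D = (-11.94, -19.73). Then |HD| = |D − H| = 23.07.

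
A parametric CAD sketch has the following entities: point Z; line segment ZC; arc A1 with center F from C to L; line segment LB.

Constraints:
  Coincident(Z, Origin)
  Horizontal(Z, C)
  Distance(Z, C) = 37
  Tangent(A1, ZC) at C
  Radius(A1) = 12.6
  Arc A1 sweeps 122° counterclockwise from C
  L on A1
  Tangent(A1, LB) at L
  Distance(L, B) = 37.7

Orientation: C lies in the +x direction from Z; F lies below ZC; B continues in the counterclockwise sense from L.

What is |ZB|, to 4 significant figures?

69.06

Z is at the origin; Z and C share the same y with |ZC| = 37.0 and C on the +x side, so C = (37.00, 0.000). A1 meets ZC tangentially, so FC is at right angles to ZC, so F = C + (0, -12.6) = (37.00, -12.60). On A1, C sits at bearing 90° from F; a 122° counterclockwise sweep puts L at bearing 212°, so L = F + 12.6·(cos 212°, sin 212°) = (26.31, -19.28). A1 meets LB tangentially, so FL is at right angles to LB, so LB runs along (−sin 212°, cos 212°); with |LB| = 37.7, B = (46.29, -51.25). Then |ZB| = |B − Z| = 69.06.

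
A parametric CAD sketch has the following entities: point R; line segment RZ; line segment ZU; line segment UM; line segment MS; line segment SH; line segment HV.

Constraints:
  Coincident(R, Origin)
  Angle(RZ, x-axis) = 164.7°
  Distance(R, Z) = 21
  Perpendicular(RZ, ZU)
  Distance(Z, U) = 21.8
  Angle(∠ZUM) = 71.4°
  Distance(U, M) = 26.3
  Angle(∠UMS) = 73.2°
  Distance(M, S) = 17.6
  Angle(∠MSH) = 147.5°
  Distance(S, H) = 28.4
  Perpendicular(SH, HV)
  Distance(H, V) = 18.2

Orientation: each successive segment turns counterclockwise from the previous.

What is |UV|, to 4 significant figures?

24.77

∠MSH = 147.5° gives SH at 142.6° from the x-axis; with |SH| = 28.4, H = (-28.36, 19.81). SH ⟂ HV, so HV runs at -127.4°; with |HV| = 18.2, V = (-39.42, 5.347). Then |UV| = |V − U| = 24.77.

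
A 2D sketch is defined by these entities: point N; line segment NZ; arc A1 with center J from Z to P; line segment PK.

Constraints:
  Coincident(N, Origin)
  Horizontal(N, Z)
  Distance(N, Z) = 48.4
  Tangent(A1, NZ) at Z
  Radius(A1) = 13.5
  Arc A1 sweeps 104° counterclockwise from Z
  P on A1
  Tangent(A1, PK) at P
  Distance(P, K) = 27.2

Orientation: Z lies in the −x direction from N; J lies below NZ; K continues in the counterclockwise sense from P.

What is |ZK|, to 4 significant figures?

43.65

N is at the origin; N and Z share the same y with |NZ| = 48.4 and Z on the −x side, so Z = (-48.40, 0.000). Since A1 is tangent to NZ there, JZ ⟂ NZ, so J = Z + (0, -13.5) = (-48.40, -13.50). On A1, Z sits at bearing 90° from J; a 104° counterclockwise sweep puts P at bearing 194°, so P = J + 13.5·(cos 194°, sin 194°) = (-61.50, -16.77). The tangent condition forces JP to be normal to PK, so PK runs along (−sin 194°, cos 194°); with |PK| = 27.2, K = (-54.92, -43.16). Then |ZK| = |K − Z| = 43.65.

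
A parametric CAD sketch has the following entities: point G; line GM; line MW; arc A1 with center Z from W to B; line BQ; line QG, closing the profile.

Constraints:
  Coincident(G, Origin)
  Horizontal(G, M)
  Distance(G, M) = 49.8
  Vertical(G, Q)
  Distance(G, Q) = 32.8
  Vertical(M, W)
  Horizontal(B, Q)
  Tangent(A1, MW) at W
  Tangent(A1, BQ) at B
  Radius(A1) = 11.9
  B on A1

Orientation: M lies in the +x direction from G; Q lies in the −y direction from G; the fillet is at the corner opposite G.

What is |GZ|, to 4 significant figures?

43.28

G is at the origin; G and M share the same y with |GM| = 49.8 and M on the +x side, so M = (49.80, 0.000). GQ is vertical with |GQ| = 32.8 and Q on the −y side, so Q = (0.000, -32.80). The virtual corner opposite G is at (49.80, -32.80). Since A1 is tangent to MW there, ZW ⟂ MW and A1 meets BQ tangentially, so ZB is at right angles to BQ, with radius 11.9, so the center Z sits 11.9 in from both sides at Z = (37.90, -20.90). Then |GZ| = |Z − G| = 43.28.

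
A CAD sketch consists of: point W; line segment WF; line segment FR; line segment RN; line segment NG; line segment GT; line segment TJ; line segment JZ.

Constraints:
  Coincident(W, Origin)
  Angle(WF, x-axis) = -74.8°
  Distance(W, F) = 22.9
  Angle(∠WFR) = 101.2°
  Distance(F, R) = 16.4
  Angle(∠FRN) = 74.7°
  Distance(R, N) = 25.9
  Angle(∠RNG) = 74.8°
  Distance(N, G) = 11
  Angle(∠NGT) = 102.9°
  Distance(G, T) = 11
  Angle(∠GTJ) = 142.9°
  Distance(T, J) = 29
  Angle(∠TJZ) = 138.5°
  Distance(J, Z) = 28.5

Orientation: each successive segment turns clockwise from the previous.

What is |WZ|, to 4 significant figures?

65.77

∠GTJ = 142.9° gives TJ at -118.3° from the x-axis; with |TJ| = 29.0, J = (-14.77, -41.17). ∠TJZ = 138.5° gives JZ at -159.8° from the x-axis; with |JZ| = 28.5, Z = (-41.51, -51.01). Then |WZ| = |Z − W| = 65.77.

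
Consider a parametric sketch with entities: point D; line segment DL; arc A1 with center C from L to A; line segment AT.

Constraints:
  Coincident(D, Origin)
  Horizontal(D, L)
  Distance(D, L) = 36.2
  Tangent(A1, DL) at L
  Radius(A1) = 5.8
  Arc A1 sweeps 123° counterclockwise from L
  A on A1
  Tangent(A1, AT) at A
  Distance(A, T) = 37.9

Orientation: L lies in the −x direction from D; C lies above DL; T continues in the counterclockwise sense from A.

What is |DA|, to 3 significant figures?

32.6

D is at the origin; D and L share the same y with |DL| = 36.2 and L on the −x side, so L = (-36.2, 0.00). Since A1 is tangent to DL there, CL ⟂ DL, so C = L + (0, 5.8) = (-36.2, 5.80). On A1, L sits at bearing -90° from C; a 123° counterclockwise sweep puts A at bearing 33°, so A = C + 5.8·(cos 33°, sin 33°) = (-31.3, 8.96). Then |DA| = |A − D| = 32.6.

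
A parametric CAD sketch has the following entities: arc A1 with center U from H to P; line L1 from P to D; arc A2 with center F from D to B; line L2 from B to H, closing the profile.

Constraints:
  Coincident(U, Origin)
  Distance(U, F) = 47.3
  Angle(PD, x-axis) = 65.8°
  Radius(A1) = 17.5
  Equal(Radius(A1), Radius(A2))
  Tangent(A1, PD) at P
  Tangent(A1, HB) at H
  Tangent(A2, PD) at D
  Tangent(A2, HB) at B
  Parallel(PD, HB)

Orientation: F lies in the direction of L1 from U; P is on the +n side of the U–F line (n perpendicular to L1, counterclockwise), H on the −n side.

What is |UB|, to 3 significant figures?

50.4

Tangency of A1 to both parallel lines with radius 17.5 puts P and H at U ± 17.5·n: P = (-16.0, 7.17), H = (16.0, -7.17). Equal radii place D and B the same way about F: D = F + 17.5·n = (3.43, 50.3), B = F − 17.5·n = (35.4, 36.0). Then |UB| = |B − U| = 50.4.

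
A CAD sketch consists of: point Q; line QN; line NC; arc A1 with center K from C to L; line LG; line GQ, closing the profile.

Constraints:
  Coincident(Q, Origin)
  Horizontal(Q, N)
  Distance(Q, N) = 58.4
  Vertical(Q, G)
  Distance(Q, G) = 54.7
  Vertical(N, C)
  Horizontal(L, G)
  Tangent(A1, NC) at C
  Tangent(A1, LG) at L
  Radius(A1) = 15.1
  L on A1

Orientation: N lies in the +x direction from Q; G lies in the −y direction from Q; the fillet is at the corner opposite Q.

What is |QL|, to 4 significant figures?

69.76

Q is at the origin; QN is horizontal with |QN| = 58.4 and N on the +x side, so N = (58.40, 0.000). QG is vertical with |QG| = 54.7 and G on the −y side, so G = (0.000, -54.70). The virtual corner opposite Q is at (58.40, -54.70). Since A1 is tangent to NC there, KC ⟂ NC and since A1 is tangent to LG there, KL ⟂ LG, with radius 15.1, so the center K sits 15.1 in from both sides at K = (43.30, -39.60). That places the tangent points at C = (58.40, -39.60) on NC and L = (43.30, -54.70) on LG. Then |QL| = |L − Q| = 69.76.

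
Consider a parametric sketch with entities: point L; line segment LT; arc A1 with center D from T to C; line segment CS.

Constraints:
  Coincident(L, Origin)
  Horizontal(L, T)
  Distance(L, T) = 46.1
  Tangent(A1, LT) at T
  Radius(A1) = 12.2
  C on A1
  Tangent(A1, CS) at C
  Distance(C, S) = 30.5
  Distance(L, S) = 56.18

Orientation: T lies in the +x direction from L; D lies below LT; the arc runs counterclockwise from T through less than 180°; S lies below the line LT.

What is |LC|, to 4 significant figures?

36.30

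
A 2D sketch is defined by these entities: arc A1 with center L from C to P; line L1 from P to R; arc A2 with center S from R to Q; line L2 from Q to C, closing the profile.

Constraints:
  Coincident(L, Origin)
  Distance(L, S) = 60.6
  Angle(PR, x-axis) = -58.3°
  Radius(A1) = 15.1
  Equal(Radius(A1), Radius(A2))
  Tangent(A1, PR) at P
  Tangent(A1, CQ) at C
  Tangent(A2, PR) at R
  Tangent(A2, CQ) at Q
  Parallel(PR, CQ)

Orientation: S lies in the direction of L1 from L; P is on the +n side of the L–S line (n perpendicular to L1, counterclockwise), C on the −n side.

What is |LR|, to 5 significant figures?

62.453

The slot axis is L1's direction at -58.3°, so u = (cos -58.3°, sin -58.3°) = (0.52547, -0.85081) and n = (−sin -58.3°, cos -58.3°) = (0.85081, 0.52547). L is at the origin and S lies 60.6 along u from L, so S = 60.6·u = (31.844, -51.559). Tangency of A1 to both parallel lines with radius 15.1 puts P and C at L ± 15.1·n: P = (12.847, 7.9346), C = (-12.847, -7.9346). Equal radii place R and Q the same way about S: R = S + 15.1·n = (44.691, -43.625), Q = S − 15.1·n = (18.996, -59.494). Then |LR| = |R − L| = 62.453.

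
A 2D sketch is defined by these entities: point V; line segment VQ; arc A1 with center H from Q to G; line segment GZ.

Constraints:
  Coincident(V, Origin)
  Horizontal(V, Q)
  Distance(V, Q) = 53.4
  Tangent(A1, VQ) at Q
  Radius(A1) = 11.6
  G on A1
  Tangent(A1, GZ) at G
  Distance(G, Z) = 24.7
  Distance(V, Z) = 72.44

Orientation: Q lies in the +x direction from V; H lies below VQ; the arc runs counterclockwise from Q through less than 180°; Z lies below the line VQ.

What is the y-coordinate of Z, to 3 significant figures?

-37.5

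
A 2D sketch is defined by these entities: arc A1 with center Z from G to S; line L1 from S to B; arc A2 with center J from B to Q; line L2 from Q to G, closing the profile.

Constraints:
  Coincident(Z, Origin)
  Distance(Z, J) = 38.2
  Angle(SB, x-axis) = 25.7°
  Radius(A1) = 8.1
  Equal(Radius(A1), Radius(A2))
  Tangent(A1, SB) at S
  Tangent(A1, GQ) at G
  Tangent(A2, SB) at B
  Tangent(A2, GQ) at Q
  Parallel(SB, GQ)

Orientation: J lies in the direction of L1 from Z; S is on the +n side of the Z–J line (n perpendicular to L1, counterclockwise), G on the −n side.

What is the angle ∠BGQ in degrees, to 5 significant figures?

22.981°

The slot axis is L1's direction at 25.7°, so u = (cos 25.7°, sin 25.7°) = (0.90108, 0.43366) and n = (−sin 25.7°, cos 25.7°) = (-0.43366, 0.90108). Z is at the origin and J lies 38.2 along u from Z, so J = 38.2·u = (34.421, 16.566). Tangency of A1 to both parallel lines with radius 8.1 puts S and G at Z ± 8.1·n: S = (-3.5126, 7.2987), G = (3.5126, -7.2987). Equal radii place B and Q the same way about J: B = J + 8.1·n = (30.909, 23.865), Q = J − 8.1·n = (37.934, 9.2671). Then cos ∠BGQ = GB·GQ / (|GB||GQ|), giving 22.981°.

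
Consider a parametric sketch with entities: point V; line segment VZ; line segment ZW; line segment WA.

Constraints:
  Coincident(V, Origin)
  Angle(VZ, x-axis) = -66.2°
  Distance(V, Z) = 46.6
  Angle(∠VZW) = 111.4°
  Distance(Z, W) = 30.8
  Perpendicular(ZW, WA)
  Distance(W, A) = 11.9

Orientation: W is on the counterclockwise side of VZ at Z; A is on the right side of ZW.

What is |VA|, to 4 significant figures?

73.09

V is at the origin; VZ runs at -66.2° with length 46.6, so Z = 46.6·(cos -66.2°, sin -66.2°) = (18.81, -42.64). ∠VZW = 111.4°, so ZW runs at -66.2° + (180° − 111.4°) = 2.400° from the x-axis; with |ZW| = 30.8, W = Z + 30.8·(cos 2.400°, sin 2.400°) = (49.58, -41.35). The perpendicularity gives WA at right angles to ZW; with |WA| = 11.9 on the right of ZW, A = W + 11.9·(0.04188, -0.9991) = (50.08, -53.24). Then |VA| = |A − V| = 73.09.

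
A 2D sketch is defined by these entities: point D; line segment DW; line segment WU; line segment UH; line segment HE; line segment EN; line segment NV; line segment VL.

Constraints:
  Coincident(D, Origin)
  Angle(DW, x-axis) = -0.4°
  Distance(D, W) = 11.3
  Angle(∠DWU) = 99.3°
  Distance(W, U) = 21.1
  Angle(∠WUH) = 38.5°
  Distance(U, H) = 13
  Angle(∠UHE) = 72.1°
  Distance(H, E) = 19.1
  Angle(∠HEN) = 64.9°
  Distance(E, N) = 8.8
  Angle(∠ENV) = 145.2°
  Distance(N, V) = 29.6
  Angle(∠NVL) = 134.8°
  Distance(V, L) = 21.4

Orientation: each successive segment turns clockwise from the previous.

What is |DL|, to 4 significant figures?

44.42

D is at the origin; DW runs at -0.4° with length 11.3, so W = (11.30, -0.07889). ∠DWU = 99.3° gives WU at -81.10° from the x-axis; with |WU| = 21.1, U = (14.56, -20.92). ∠WUH = 38.5° gives UH at 137.4° from the x-axis; with |UH| = 13.0, H = (4.995, -12.13). ∠UHE = 72.1° gives HE at 29.50° from the x-axis; with |HE| = 19.1, E = (21.62, -2.720). ∠HEN = 64.9° gives EN at -85.60° from the x-axis; with |EN| = 8.8, N = (22.29, -11.49). ∠ENV = 145.2° gives NV at -120.4° from the x-axis; with |NV| = 29.6, V = (7.315, -37.02). ∠NVL = 134.8° gives VL at -165.6° from the x-axis; with |VL| = 21.4, L = (-13.41, -42.35). Then |DL| = |L − D| = 44.42.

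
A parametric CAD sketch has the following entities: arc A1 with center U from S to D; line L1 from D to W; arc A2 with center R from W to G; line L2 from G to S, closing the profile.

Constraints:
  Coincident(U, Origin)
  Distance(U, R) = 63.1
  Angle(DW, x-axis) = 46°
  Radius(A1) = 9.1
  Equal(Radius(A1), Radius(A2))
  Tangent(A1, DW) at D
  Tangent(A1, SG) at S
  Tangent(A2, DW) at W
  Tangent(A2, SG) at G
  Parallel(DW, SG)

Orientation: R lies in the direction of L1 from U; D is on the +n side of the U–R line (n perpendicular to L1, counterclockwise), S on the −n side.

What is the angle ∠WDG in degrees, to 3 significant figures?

16.1°

Tangency of A1 to both parallel lines with radius 9.1 puts D and S at U ± 9.1·n: D = (-6.55, 6.32), S = (6.55, -6.32). Equal radii place W and G the same way about R: W = R + 9.1·n = (37.3, 51.7), G = R − 9.1·n = (50.4, 39.1). Then cos ∠WDG = DW·DG / (|DW||DG|), giving 16.1°.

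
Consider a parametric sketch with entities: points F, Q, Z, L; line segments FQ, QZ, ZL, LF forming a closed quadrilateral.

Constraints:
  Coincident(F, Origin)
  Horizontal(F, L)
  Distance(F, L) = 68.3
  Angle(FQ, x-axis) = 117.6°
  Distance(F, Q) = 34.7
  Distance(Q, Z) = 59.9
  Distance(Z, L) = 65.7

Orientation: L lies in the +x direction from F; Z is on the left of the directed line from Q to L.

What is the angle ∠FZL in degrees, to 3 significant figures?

60.9°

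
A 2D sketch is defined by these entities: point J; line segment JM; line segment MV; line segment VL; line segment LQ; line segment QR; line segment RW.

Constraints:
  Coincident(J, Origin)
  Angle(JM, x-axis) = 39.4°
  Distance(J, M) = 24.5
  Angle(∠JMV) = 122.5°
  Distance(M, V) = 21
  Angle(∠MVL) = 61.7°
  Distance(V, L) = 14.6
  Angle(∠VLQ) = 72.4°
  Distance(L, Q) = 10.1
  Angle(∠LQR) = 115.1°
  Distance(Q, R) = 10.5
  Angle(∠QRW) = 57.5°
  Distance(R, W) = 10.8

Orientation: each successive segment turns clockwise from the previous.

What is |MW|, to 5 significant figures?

17.797

J is at the origin; JM runs at 39.4° with length 24.5, so M = (18.932, 15.551). ∠JMV = 122.5° gives MV at -18.100° from the x-axis; with |MV| = 21.0, V = (38.893, 9.0267). ∠MVL = 61.7° gives VL at -136.40° from the x-axis; with |VL| = 14.6, L = (28.320, -1.0418). ∠VLQ = 72.4° gives LQ at 116.00° from the x-axis; with |LQ| = 10.1, Q = (23.892, 8.0361). ∠LQR = 115.1° gives QR at 51.100° from the x-axis; with |QR| = 10.5, R = (30.486, 16.208). ∠QRW = 57.5° gives RW at -71.400° from the x-axis; with |RW| = 10.8, W = (33.931, 5.9717). Then |MW| = |W − M| = 17.797.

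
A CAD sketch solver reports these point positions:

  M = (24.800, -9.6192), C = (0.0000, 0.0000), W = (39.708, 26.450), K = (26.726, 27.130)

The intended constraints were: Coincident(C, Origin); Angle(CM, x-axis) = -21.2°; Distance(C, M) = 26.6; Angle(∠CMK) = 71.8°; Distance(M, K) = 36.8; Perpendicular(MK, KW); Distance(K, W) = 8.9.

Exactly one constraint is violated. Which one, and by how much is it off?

Distance(K, W) = 8.9 — off by 4.10.

C = (0.00, 0.00) ✓; CM at -21.20° ✓; |CM| = 26.60 ✓; ∠CMK = 71.80° ✓; |MK| = 36.80 ✓; ∠(MK, KW) = 90.00° ✓; |KW| = 13.00 ✗.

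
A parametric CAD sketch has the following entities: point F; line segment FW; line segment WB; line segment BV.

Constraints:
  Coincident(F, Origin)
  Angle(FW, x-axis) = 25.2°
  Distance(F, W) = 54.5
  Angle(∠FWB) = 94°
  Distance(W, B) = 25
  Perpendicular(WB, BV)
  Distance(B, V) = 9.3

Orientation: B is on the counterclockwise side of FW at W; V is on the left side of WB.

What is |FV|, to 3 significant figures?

53.5

∠FWB = 94.0°, so WB runs at 25.2° + (180° − 94.0°) = 111° from the x-axis; with |WB| = 25.0, B = W + 25.0·(cos 111°, sin 111°) = (40.3, 46.5). WB is perpendicular to BV; with |BV| = 9.3 on the left of WB, V = B + 9.3·(-0.932, -0.362) = (31.6, 43.1). Then |FV| = |V − F| = 53.5.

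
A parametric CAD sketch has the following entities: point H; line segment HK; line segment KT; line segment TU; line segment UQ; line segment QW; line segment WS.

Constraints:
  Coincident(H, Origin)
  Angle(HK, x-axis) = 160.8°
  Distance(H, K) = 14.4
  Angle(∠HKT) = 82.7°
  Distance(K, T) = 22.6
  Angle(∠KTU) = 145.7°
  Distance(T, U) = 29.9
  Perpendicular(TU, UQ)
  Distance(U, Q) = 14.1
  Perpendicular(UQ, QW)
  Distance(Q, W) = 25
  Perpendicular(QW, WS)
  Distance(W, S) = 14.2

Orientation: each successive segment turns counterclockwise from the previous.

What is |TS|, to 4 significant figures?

4.901

The perpendicularity gives QW at right angles to UQ, so QW runs at 112.4°; with |QW| = 25.0, W = (-3.356, -16.54). QW ⟂ WS, so WS runs at -157.6°; with |WS| = 14.2, S = (-16.48, -21.95). Then |TS| = |S − T| = 4.901.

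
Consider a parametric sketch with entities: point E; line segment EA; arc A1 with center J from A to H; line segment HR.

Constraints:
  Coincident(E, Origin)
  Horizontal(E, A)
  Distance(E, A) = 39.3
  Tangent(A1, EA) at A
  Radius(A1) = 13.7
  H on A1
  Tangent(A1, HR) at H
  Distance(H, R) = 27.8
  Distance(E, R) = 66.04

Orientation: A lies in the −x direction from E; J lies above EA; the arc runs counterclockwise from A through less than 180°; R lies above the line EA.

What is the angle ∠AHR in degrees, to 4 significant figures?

111.3°

E is at the origin; EA is horizontal with |EA| = 39.3 and A on the −x side, so A = (-39.30, 0.000). A1 meets EA tangentially, so JA is at right angles to EA, so J = A + (0, 13.7) = (-39.30, 13.70). Since JH ⟂ HR (tangency), |JR| = √(13.7² + 27.8²) = 30.99 regardless of where H sits on A1. So R lies on both circle(E, 66.04) and circle(J, 30.99); the above-EA intersection is R = (-50.45, 42.62). H is the foot of the tangent from R: H = (-30.01, 23.77).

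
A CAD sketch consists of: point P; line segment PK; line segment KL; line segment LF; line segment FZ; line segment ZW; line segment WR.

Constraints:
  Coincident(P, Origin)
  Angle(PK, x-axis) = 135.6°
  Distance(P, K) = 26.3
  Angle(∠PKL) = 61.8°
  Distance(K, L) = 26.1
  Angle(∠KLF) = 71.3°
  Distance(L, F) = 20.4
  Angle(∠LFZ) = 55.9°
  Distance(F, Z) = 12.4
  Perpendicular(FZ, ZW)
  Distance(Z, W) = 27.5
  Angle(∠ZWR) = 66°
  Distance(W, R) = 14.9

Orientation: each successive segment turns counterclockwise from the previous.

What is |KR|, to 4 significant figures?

38.08

P is at the origin; PK runs at 135.6° with length 26.3, so K = (-18.79, 18.40). ∠PKL = 61.8° gives KL at -106.2° from the x-axis; with |KL| = 26.1, L = (-26.07, -6.663). ∠KLF = 71.3° gives LF at 2.500° from the x-axis; with |LF| = 20.4, F = (-5.692, -5.773). ∠LFZ = 55.9° gives FZ at 126.6° from the x-axis; with |FZ| = 12.4, Z = (-13.08, 4.182). FZ is perpendicular to ZW, so ZW runs at -143.4°; with |ZW| = 27.5, W = (-35.16, -12.21). ∠ZWR = 66.0° gives WR at -29.40° from the x-axis; with |WR| = 14.9, R = (-22.18, -19.53). Then |KR| = |R − K| = 38.08.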